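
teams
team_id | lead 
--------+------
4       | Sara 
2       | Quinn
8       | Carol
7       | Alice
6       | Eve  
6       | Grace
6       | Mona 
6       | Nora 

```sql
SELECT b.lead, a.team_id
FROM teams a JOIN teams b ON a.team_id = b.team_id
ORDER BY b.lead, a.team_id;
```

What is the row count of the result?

INNER JOIN keeps only pairs where the ON condition holds.
Matching on a.team_id = b.team_id.
- a (team_id=4) pairs with 1 row(s) of b.
- a (team_id=2) pairs with 1 row(s) of b.
- a (team_id=8) pairs with 1 row(s) of b.
- a (team_id=7) pairs with 1 row(s) of b.
- a (team_id=6) pairs with 4 row(s) of b.
- a (team_id=6) pairs with 4 row(s) of b.
- a (team_id=6) pairs with 4 row(s) of b.
- a (team_id=6) pairs with 4 row(s) of b.
Total: 20 rows.

20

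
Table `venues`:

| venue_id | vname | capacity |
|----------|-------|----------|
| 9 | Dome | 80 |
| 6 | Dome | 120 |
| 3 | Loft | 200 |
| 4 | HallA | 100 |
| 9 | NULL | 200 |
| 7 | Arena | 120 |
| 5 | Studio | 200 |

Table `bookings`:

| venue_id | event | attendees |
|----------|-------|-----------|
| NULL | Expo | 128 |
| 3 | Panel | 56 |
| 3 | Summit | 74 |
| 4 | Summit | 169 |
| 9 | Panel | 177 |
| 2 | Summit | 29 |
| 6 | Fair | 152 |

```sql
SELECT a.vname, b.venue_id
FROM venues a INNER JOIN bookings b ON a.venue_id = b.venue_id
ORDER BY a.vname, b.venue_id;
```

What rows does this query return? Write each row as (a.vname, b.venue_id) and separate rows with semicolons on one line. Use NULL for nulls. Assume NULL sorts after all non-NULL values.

INNER JOIN keeps only pairs where the ON condition holds.
Matching on a.venue_id = b.venue_id. A NULL in a compared column never satisfies the condition.
- a row (venue_id=9): matches 1 b row(s) → 1 output row(s).
- a row (venue_id=6): matches 1 b row(s) → 1 output row(s).
- a row (venue_id=3): matches 2 b row(s) → 2 output row(s).
- a row (venue_id=4): matches 1 b row(s) → 1 output row(s).
- a row (venue_id=9): matches 1 b row(s) → 1 output row(s).
- a row (venue_id=7): no match → dropped.
- a row (venue_id=5): no match → dropped.
After projecting and ordering:
a.vname | b.venue_id
Dome | 6
Dome | 9
HallA | 4
Loft | 3
Loft | 3
NULL | 9

(Dome, 6); (Dome, 9); (HallA, 4); (Loft, 3); (Loft, 3); (NULL, 9)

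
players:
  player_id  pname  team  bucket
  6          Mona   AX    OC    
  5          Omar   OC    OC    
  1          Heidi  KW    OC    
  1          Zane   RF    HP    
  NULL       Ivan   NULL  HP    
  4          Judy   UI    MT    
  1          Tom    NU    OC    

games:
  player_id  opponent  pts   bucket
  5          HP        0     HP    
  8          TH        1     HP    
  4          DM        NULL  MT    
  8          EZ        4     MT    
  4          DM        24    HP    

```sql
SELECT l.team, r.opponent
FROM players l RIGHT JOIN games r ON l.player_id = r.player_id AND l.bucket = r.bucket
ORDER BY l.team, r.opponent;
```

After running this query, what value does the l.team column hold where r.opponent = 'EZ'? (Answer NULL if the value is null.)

NULL

RIGHT JOIN keeps every row from `games`; unmatched rows get NULL for `players`'s columns.
Matching on l.player_id = r.player_id AND l.bucket = r.bucket. A NULL in a compared column never satisfies the condition.
Matched pairs: 1; unmatched r rows kept: 4.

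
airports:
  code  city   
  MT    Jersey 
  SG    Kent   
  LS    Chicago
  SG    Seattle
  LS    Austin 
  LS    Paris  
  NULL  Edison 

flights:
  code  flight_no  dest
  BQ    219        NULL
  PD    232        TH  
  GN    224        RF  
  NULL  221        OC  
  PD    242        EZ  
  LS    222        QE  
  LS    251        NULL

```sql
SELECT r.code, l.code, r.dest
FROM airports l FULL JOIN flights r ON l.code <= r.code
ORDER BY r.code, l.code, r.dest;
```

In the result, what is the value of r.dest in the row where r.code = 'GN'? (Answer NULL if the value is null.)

RF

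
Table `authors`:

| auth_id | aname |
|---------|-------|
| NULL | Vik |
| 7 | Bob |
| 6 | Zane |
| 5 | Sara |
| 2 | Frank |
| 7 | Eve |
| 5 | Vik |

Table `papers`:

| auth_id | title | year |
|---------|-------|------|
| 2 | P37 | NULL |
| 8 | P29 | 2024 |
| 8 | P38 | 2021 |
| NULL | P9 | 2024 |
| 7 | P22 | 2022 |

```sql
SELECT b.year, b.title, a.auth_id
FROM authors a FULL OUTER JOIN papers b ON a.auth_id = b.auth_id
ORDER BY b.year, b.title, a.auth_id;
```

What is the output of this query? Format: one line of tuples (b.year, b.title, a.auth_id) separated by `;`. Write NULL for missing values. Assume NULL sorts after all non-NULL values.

(2021, P38, NULL); (2022, P22, 7); (2022, P22, 7); (2024, P29, NULL); (2024, P9, NULL); (NULL, P37, 2); (NULL, NULL, 5); (NULL, NULL, 5); (NULL, NULL, 6); (NULL, NULL, NULL)

FULL OUTER JOIN keeps every row from both sides; unmatched rows get NULL for the other side's columns.
Matching on a.auth_id = b.auth_id. A NULL in a compared column never satisfies the condition.
Matched pairs: 3; unmatched a rows kept: 4; unmatched b rows kept: 3.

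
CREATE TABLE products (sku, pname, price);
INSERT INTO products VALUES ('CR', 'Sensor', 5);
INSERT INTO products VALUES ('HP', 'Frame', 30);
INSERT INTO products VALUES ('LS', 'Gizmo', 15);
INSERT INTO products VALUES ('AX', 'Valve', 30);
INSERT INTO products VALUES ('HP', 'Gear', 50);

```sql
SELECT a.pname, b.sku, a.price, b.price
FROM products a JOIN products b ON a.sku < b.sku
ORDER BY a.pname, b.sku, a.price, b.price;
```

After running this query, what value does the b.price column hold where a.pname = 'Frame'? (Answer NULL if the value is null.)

15

INNER JOIN keeps only pairs where the ON condition holds.
Matching on a.sku < b.sku.
- a[0] sku=CR → 3 match(es) in b → 3 row(s).
- a[1] sku=HP → 1 match(es) in b → 1 row(s).
- a[2] sku=LS → no match; dropped.
- a[3] sku=AX → 4 match(es) in b → 4 row(s).
- a[4] sku=HP → 1 match(es) in b → 1 row(s).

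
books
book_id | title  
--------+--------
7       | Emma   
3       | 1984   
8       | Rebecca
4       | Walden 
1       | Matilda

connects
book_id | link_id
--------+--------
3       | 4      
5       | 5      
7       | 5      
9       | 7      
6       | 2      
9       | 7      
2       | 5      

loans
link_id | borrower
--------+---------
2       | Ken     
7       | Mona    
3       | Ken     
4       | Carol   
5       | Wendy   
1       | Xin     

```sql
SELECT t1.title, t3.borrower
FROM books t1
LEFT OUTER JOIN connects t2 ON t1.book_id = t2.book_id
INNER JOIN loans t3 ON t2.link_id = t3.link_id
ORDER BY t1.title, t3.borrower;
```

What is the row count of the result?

2

Evaluate left to right. First `books t1 LEFT JOIN connects t2` on book_id: 5 row(s).
Then INNER JOIN `loans t3` on link_id: keep only rows whose t2.link_id appears in t3.
Result: 2 row(s).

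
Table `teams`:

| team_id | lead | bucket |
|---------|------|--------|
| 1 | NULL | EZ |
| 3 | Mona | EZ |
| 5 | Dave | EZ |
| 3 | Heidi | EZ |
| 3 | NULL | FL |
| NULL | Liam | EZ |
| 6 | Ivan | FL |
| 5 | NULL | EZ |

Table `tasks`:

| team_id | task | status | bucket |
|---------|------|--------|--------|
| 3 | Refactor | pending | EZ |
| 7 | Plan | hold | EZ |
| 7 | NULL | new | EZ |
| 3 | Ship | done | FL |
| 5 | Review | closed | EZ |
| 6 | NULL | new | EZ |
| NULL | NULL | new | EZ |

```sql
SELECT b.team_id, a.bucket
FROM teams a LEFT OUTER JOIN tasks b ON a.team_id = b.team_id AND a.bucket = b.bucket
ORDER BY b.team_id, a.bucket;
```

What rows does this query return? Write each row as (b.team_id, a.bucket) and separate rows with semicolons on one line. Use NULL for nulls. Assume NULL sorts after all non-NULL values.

(3, EZ); (3, EZ); (3, FL); (5, EZ); (5, EZ); (NULL, EZ); (NULL, EZ); (NULL, FL)

LEFT JOIN keeps every row from `teams`; unmatched rows get NULL for `tasks`'s columns.
Matching on a.team_id = b.team_id AND a.bucket = b.bucket. A NULL in a compared column never satisfies the condition.
Matched pairs: 5; unmatched a rows kept: 3.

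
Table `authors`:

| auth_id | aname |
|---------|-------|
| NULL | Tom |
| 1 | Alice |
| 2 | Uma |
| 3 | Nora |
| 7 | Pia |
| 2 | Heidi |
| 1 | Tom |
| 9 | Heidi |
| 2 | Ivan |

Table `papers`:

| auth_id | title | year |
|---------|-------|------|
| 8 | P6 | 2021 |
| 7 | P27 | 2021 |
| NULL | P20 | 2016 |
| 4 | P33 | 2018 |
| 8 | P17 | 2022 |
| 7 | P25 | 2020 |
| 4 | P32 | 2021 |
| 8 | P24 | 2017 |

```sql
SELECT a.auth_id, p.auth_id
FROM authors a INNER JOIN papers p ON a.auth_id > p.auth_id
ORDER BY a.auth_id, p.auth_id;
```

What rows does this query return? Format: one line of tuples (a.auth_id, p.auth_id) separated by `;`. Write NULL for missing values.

(7, 4); (7, 4); (9, 4); (9, 4); (9, 7); (9, 7); (9, 8); (9, 8); (9, 8)

INNER JOIN keeps only pairs where the ON condition holds.
Matching on a.auth_id > p.auth_id. A NULL in a compared column never satisfies the condition.
- auth_id=NULL: no matching p row, dropped.
- auth_id=1: no matching p row, dropped.
- auth_id=2: no matching p row, dropped.
- auth_id=3: no matching p row, dropped.
- auth_id=7: 2 matching p row(s), so 2 row(s) emitted.
- auth_id=2: no matching p row, dropped.
- auth_id=1: no matching p row, dropped.
- auth_id=9: 7 matching p row(s), so 7 row(s) emitted.
- auth_id=2: no matching p row, dropped.
After projecting and ordering:
a.auth_id | p.auth_id
7 | 4
7 | 4
9 | 4
9 | 4
9 | 7
9 | 7
9 | 8
9 | 8
9 | 8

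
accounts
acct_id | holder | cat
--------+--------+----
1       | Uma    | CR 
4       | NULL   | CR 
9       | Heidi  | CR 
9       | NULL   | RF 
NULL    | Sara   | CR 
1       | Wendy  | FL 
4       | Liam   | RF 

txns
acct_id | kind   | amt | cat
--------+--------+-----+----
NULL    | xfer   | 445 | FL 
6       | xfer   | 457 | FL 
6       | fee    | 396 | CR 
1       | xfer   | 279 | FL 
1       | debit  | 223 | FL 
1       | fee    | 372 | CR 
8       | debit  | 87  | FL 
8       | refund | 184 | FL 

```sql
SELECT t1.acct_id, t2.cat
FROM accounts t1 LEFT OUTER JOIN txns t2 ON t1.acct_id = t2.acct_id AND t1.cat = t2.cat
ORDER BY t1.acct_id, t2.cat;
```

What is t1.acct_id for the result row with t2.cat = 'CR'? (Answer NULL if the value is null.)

1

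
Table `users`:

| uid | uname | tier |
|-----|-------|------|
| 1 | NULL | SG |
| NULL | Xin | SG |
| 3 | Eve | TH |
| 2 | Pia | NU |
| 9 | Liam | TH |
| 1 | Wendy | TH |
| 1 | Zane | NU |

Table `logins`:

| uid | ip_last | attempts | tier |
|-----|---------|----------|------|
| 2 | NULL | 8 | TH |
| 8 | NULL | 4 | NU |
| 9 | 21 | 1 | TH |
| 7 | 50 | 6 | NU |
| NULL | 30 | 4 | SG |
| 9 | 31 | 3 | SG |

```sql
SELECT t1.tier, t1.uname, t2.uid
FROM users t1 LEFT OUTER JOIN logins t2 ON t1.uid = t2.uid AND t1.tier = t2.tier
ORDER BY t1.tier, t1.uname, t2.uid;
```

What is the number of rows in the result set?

LEFT JOIN keeps every row from `users`; unmatched rows get NULL for `logins`'s columns.
Matching on t1.uid = t2.uid AND t1.tier = t2.tier. A NULL in a compared column never satisfies the condition.
Matched pairs: 1; unmatched t1 rows kept: 6.
Total: 1 matched + 6 padded = 7 rows.

7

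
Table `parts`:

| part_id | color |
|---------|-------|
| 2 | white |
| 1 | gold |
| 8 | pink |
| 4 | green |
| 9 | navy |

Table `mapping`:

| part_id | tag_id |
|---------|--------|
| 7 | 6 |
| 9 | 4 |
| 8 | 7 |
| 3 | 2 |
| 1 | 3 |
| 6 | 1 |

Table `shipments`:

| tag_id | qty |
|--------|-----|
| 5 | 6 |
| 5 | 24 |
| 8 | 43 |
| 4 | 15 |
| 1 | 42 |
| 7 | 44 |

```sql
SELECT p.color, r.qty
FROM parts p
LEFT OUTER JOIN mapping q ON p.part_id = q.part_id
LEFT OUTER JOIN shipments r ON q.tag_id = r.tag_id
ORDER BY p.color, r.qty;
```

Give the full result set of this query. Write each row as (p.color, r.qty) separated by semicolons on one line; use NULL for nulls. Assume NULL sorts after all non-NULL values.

(gold, NULL); (green, NULL); (navy, 15); (pink, 44); (white, NULL)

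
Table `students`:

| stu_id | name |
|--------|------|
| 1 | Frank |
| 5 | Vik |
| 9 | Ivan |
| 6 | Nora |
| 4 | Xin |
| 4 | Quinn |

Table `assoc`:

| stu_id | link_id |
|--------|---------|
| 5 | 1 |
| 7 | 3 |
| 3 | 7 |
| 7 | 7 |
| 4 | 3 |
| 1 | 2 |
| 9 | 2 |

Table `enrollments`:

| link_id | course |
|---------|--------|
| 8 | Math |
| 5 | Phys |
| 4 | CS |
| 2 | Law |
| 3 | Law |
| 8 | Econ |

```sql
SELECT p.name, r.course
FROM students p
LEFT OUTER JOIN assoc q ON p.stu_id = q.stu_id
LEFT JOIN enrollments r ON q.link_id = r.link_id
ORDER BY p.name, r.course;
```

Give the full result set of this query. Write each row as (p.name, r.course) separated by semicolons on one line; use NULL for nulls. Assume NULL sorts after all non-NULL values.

Joins associate left-to-right: students LEFT JOIN assoc on stu_id gives 6 intermediate row(s).
Then LEFT JOIN `enrollments r` on link_id: each of those 6 rows is kept; rows whose q.link_id has no match in r get NULL for r's columns.

(Frank, Law); (Ivan, Law); (Nora, NULL); (Quinn, Law); (Vik, NULL); (Xin, Law)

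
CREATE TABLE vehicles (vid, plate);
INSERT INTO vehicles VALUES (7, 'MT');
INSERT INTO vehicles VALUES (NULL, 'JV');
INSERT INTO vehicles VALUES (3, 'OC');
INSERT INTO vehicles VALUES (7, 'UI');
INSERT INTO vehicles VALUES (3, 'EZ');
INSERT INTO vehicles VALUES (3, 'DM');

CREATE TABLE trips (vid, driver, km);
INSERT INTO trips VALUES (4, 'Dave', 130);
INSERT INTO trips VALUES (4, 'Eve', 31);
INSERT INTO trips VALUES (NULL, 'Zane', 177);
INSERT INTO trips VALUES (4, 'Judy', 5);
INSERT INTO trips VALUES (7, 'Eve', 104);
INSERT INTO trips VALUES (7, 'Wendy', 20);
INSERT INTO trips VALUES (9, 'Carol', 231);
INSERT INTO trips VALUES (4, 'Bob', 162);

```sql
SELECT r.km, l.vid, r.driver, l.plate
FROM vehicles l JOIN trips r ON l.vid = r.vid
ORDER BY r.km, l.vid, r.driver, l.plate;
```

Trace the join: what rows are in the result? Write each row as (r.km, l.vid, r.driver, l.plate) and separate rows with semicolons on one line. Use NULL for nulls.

INNER JOIN keeps only pairs where the ON condition holds.
Matching on l.vid = r.vid. A NULL in a compared column never satisfies the condition.
- l (vid=7) pairs with 2 row(s) of r.
- l (vid=NULL) has no partner → excluded.
- l (vid=3) has no partner → excluded.
- l (vid=7) pairs with 2 row(s) of r.
- l (vid=3) has no partner → excluded.
- l (vid=3) has no partner → excluded.
After projecting and ordering:
r.km | l.vid | r.driver | l.plate
20 | 7 | Wendy | MT
20 | 7 | Wendy | UI
104 | 7 | Eve | MT
104 | 7 | Eve | UI

(20, 7, Wendy, MT); (20, 7, Wendy, UI); (104, 7, Eve, MT); (104, 7, Eve, UI)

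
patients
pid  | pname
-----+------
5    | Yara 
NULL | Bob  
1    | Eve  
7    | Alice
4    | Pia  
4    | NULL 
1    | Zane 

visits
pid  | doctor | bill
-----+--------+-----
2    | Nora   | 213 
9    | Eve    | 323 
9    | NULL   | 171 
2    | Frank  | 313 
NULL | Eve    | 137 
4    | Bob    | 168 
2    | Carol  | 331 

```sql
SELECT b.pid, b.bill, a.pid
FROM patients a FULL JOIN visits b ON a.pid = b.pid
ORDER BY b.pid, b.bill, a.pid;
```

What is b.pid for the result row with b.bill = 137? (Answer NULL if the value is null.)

NULL

FULL OUTER JOIN keeps every row from both sides; unmatched rows get NULL for the other side's columns.
Matching on a.pid = b.pid. A NULL in a compared column never satisfies the condition.
- a row (pid=5): no match → kept, b columns NULL.
- a row (pid=NULL): no match → kept, b columns NULL.
- a row (pid=1): no match → kept, b columns NULL.
- a row (pid=7): no match → kept, b columns NULL.
- a row (pid=4): matches 1 b row(s) → 1 output row(s).
- a row (pid=4): matches 1 b row(s) → 1 output row(s).
- a row (pid=1): no match → kept, b columns NULL.
- 6 b row(s) had no a match → kept, a columns NULL.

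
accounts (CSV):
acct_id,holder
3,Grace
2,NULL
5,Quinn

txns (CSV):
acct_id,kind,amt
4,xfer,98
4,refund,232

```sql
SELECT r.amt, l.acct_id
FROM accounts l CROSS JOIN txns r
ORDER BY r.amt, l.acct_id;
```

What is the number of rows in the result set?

6

CROSS JOIN pairs every row of `accounts` with every row of `txns`: 3 × 2 = 6 rows.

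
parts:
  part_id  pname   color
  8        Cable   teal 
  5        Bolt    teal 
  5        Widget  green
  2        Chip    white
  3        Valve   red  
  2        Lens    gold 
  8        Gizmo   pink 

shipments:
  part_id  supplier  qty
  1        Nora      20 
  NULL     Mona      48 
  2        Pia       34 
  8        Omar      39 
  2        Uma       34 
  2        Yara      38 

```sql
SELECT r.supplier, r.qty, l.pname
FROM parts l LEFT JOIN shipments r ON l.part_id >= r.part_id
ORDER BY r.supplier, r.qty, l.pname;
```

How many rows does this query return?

30

LEFT JOIN keeps every row from `parts`; unmatched rows get NULL for `shipments`'s columns.
Matching on l.part_id >= r.part_id. A NULL in a compared column never satisfies the condition.
- part_id=8: 5 matching r row(s), so 5 row(s) emitted.
- part_id=5: 4 matching r row(s), so 4 row(s) emitted.
- part_id=5: 4 matching r row(s), so 4 row(s) emitted.
- part_id=2: 4 matching r row(s), so 4 row(s) emitted.
- part_id=3: 4 matching r row(s), so 4 row(s) emitted.
- part_id=2: 4 matching r row(s), so 4 row(s) emitted.
- part_id=8: 5 matching r row(s), so 5 row(s) emitted.
Total: 30 rows.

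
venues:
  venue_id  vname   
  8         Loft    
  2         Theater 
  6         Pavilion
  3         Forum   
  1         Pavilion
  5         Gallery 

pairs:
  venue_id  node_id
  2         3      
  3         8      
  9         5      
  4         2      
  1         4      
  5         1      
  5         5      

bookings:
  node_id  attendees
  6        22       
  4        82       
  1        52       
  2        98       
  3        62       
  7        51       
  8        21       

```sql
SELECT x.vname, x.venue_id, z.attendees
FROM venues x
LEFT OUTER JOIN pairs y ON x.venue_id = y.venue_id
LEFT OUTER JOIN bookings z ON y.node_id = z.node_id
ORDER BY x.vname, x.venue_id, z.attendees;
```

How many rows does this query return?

7

Joins associate left-to-right: venues LEFT JOIN pairs on venue_id gives 7 intermediate row(s).
Then LEFT JOIN `bookings z` on node_id: each of those 7 rows is kept; rows whose y.node_id has no match in z get NULL for z's columns.
Result: 7 row(s).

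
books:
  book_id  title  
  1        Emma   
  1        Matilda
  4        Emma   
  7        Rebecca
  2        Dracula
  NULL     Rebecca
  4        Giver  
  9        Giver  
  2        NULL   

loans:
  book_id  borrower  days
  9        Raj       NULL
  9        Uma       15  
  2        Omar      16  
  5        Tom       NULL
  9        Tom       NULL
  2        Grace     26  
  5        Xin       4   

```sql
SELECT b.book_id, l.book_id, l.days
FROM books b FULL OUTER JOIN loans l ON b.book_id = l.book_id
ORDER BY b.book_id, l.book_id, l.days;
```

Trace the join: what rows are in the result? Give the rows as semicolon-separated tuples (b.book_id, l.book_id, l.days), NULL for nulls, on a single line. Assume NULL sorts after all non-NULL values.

(1, NULL, NULL); (1, NULL, NULL); (2, 2, 16); (2, 2, 16); (2, 2, 26); (2, 2, 26); (4, NULL, NULL); (4, NULL, NULL); (7, NULL, NULL); (9, 9, 15); (9, 9, NULL); (9, 9, NULL); (NULL, 5, 4); (NULL, 5, NULL); (NULL, NULL, NULL)

FULL OUTER JOIN keeps every row from both sides; unmatched rows get NULL for the other side's columns.
Matching on b.book_id = l.book_id. A NULL in a compared column never satisfies the condition.
- book_id=1: no l row matches, row kept with l columns NULL.
- book_id=1: no l row matches, row kept with l columns NULL.
- book_id=4: no l row matches, row kept with l columns NULL.
- book_id=7: no l row matches, row kept with l columns NULL.
- book_id=2: 2 matching l row(s), so 2 row(s) emitted.
- book_id=NULL: no l row matches, row kept with l columns NULL.
- book_id=4: no l row matches, row kept with l columns NULL.
- book_id=9: 3 matching l row(s), so 3 row(s) emitted.
- book_id=2: 2 matching l row(s), so 2 row(s) emitted.
- 2 l row(s) had no b match → kept, b columns NULL.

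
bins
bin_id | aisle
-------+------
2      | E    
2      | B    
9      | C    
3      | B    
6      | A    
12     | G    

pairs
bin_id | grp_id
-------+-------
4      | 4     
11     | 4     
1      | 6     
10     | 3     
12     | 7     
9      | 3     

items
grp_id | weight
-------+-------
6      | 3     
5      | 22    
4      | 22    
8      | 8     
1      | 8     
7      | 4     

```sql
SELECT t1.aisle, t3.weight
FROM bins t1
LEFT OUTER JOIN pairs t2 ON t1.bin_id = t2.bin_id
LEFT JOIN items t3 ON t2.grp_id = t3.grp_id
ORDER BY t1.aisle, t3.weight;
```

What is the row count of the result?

Evaluate left to right. First `bins t1 LEFT JOIN pairs t2` on bin_id: 6 row(s).
Then LEFT JOIN `items t3` on grp_id: each of those 6 rows is kept; rows whose t2.grp_id has no match in t3 get NULL for t3's columns.
Result: 6 row(s).

6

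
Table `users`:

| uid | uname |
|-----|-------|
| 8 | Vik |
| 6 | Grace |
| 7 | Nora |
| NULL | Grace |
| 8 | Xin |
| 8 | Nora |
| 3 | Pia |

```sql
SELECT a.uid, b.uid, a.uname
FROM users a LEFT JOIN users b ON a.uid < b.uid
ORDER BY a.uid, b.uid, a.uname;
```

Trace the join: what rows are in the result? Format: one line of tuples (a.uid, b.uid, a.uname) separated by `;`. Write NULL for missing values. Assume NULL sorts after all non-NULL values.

(3, 6, Pia); (3, 7, Pia); (3, 8, Pia); (3, 8, Pia); (3, 8, Pia); (6, 7, Grace); (6, 8, Grace); (6, 8, Grace); (6, 8, Grace); (7, 8, Nora); (7, 8, Nora); (7, 8, Nora); (8, NULL, Nora); (8, NULL, Vik); (8, NULL, Xin); (NULL, NULL, Grace)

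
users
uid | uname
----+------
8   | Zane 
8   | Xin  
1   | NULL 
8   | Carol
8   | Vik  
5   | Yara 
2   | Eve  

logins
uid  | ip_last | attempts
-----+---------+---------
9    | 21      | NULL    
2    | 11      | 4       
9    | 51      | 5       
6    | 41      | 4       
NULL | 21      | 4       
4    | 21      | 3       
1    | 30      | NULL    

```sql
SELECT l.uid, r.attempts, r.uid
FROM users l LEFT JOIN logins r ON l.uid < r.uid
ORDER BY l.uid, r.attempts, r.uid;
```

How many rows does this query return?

20

LEFT JOIN keeps every row from `users`; unmatched rows get NULL for `logins`'s columns.
Matching on l.uid < r.uid. A NULL in a compared column never satisfies the condition.
Matched pairs: 20; unmatched l rows kept: 0.
Total: 20 rows.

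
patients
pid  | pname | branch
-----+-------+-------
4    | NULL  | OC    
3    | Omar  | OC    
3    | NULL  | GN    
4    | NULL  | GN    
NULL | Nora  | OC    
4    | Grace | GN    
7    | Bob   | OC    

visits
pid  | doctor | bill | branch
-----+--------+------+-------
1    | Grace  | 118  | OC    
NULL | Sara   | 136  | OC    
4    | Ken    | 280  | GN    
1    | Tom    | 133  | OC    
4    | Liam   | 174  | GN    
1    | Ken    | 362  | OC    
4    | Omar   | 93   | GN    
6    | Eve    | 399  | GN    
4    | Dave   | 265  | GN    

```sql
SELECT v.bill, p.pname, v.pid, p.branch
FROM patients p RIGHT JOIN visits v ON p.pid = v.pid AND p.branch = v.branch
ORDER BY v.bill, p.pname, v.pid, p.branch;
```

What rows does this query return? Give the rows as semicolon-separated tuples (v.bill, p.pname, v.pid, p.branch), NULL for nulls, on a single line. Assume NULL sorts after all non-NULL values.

(93, Grace, 4, GN); (93, NULL, 4, GN); (118, NULL, 1, NULL); (133, NULL, 1, NULL); (136, NULL, NULL, NULL); (174, Grace, 4, GN); (174, NULL, 4, GN); (265, Grace, 4, GN); (265, NULL, 4, GN); (280, Grace, 4, GN); (280, NULL, 4, GN); (362, NULL, 1, NULL); (399, NULL, 6, NULL)

RIGHT JOIN keeps every row from `visits`; unmatched rows get NULL for `patients`'s columns.
Matching on p.pid = v.pid AND p.branch = v.branch. A NULL in a compared column never satisfies the condition.
Matched pairs: 8; unmatched v rows kept: 5.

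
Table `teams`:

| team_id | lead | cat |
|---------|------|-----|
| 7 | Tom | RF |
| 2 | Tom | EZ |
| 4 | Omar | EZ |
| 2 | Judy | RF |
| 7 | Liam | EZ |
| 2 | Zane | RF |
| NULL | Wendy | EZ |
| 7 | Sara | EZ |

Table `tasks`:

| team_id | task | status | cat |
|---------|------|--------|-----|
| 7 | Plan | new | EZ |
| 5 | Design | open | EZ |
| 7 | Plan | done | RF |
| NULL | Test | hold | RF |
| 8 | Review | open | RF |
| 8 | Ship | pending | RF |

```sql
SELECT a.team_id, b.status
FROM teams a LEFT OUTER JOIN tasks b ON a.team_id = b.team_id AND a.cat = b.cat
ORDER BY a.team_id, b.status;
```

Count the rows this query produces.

LEFT JOIN keeps every row from `teams`; unmatched rows get NULL for `tasks`'s columns.
Matching on a.team_id = b.team_id AND a.cat = b.cat. A NULL in a compared column never satisfies the condition.
- a (team_id=7, cat=RF) pairs with 1 row(s) of b.
- a (team_id=2, cat=EZ) has no partner → padded with NULL.
- a (team_id=4, cat=EZ) has no partner → padded with NULL.
- a (team_id=2, cat=RF) has no partner → padded with NULL.
- a (team_id=7, cat=EZ) pairs with 1 row(s) of b.
- a (team_id=2, cat=RF) has no partner → padded with NULL.
- a (team_id=NULL, cat=EZ) has no partner → padded with NULL.
- a (team_id=7, cat=EZ) pairs with 1 row(s) of b.
Total: 3 matched + 5 padded = 8 rows.

8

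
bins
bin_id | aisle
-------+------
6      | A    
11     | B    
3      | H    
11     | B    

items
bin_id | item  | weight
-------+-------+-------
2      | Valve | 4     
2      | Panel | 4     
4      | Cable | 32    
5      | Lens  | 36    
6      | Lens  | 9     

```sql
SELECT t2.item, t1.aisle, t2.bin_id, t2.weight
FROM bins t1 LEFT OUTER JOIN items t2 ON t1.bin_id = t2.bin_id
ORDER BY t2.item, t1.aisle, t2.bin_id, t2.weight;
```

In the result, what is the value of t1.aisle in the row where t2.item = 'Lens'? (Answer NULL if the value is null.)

A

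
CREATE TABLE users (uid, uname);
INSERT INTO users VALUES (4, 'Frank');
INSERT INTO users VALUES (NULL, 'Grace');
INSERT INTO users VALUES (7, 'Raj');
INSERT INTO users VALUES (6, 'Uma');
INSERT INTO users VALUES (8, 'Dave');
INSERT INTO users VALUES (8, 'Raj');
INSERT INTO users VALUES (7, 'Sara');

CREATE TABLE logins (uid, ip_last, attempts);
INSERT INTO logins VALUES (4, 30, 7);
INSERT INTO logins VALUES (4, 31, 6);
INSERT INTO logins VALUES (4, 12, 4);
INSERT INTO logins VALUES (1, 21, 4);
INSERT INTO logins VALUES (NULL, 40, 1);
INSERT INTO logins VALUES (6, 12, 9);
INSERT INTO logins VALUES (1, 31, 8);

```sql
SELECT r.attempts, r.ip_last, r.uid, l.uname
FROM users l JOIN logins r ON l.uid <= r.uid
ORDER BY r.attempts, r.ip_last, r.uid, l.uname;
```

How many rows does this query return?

5

INNER JOIN keeps only pairs where the ON condition holds.
Matching on l.uid <= r.uid. A NULL in a compared column never satisfies the condition.
- l[0] uid=4 → 4 match(es) in r → 4 row(s).
- l[1] uid=NULL → no match; dropped.
- l[2] uid=7 → no match; dropped.
- l[3] uid=6 → 1 match(es) in r → 1 row(s).
- l[4] uid=8 → no match; dropped.
- l[5] uid=8 → no match; dropped.
- l[6] uid=7 → no match; dropped.
Total: 5 rows.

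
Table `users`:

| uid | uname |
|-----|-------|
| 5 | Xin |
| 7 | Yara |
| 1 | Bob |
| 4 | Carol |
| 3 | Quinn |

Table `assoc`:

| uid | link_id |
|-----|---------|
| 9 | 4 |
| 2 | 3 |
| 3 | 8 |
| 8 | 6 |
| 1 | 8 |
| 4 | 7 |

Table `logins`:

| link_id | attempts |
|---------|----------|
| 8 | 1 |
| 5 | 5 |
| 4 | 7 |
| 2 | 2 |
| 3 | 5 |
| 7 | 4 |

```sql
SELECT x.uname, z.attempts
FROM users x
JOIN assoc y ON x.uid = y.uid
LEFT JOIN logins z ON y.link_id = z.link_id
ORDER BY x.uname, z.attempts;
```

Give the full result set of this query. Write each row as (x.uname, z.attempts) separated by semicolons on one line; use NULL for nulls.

Step 1 — x INNER JOIN y on uid → 3 row(s).
Then LEFT JOIN `logins z` on link_id: each of those 3 rows is kept; rows whose y.link_id has no match in z get NULL for z's columns.

(Bob, 1); (Carol, 4); (Quinn, 1)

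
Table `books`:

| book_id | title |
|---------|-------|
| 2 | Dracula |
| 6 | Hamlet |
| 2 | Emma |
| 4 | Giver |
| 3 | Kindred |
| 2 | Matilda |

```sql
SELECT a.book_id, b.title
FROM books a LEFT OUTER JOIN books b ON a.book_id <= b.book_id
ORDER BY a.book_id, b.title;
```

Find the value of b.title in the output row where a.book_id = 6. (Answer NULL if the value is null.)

Hamlet

LEFT JOIN keeps every row from `books a`; unmatched rows get NULL for `books b`'s columns.
Matching on a.book_id <= b.book_id.
Matched pairs: 24; unmatched a rows kept: 0.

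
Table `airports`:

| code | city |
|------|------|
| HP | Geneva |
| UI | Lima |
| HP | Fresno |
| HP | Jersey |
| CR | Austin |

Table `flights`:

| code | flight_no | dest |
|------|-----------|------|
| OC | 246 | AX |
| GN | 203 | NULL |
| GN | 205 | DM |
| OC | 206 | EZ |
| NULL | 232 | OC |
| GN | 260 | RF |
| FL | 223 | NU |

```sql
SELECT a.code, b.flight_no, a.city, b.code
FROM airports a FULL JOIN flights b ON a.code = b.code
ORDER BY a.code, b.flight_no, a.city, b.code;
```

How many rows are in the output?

FULL OUTER JOIN keeps every row from both sides; unmatched rows get NULL for the other side's columns.
Matching on a.code = b.code. A NULL in a compared column never satisfies the condition.
- code=HP: no b row matches, row kept with b columns NULL.
- code=UI: no b row matches, row kept with b columns NULL.
- code=HP: no b row matches, row kept with b columns NULL.
- code=HP: no b row matches, row kept with b columns NULL.
- code=CR: no b row matches, row kept with b columns NULL.
- 7 b row(s) had no a match → kept, a columns NULL.
Total: 0 matched + 12 padded = 12 rows.

12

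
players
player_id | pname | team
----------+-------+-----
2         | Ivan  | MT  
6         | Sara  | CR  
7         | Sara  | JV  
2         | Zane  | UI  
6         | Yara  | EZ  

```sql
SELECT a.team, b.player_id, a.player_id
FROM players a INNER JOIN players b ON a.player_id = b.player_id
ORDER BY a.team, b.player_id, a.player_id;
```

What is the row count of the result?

INNER JOIN keeps only pairs where the ON condition holds.
Matching on a.player_id = b.player_id.
Matched pairs: 9.
Total: 9 rows.

9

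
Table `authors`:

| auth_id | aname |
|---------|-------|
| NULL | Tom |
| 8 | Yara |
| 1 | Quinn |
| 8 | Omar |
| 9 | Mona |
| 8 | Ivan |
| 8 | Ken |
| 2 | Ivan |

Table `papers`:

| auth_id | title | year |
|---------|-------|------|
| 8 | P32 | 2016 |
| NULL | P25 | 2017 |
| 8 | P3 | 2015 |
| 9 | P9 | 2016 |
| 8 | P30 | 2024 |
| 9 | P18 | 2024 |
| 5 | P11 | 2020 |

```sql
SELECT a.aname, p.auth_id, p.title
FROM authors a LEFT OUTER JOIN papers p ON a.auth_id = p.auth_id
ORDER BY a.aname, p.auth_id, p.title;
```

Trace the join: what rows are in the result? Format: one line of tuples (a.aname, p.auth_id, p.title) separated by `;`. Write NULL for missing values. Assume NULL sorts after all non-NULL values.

LEFT JOIN keeps every row from `authors`; unmatched rows get NULL for `papers`'s columns.
Matching on a.auth_id = p.auth_id. A NULL in a compared column never satisfies the condition.
- a[0] auth_id=NULL → no match; kept with NULLs on the p side.
- a[1] auth_id=8 → 3 match(es) in p → 3 row(s).
- a[2] auth_id=1 → no match; kept with NULLs on the p side.
- a[3] auth_id=8 → 3 match(es) in p → 3 row(s).
- a[4] auth_id=9 → 2 match(es) in p → 2 row(s).
- a[5] auth_id=8 → 3 match(es) in p → 3 row(s).
- a[6] auth_id=8 → 3 match(es) in p → 3 row(s).
- a[7] auth_id=2 → no match; kept with NULLs on the p side.

(Ivan, 8, P3); (Ivan, 8, P30); (Ivan, 8, P32); (Ivan, NULL, NULL); (Ken, 8, P3); (Ken, 8, P30); (Ken, 8, P32); (Mona, 9, P18); (Mona, 9, P9); (Omar, 8, P3); (Omar, 8, P30); (Omar, 8, P32); (Quinn, NULL, NULL); (Tom, NULL, NULL); (Yara, 8, P3); (Yara, 8, P30); (Yara, 8, P32)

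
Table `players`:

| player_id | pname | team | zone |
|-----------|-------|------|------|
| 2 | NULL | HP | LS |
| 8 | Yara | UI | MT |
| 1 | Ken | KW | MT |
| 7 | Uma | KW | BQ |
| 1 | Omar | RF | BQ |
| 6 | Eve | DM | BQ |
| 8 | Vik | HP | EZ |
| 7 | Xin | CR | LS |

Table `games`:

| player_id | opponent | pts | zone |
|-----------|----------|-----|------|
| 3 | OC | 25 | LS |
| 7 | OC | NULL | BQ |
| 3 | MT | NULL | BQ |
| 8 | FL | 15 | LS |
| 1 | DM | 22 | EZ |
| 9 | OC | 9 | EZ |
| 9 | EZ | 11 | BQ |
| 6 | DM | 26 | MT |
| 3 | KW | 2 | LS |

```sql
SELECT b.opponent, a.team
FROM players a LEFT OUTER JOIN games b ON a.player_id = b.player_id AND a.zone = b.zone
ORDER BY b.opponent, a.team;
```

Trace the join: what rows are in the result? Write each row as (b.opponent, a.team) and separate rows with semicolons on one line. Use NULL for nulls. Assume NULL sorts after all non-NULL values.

(OC, KW); (NULL, CR); (NULL, DM); (NULL, HP); (NULL, HP); (NULL, KW); (NULL, RF); (NULL, UI)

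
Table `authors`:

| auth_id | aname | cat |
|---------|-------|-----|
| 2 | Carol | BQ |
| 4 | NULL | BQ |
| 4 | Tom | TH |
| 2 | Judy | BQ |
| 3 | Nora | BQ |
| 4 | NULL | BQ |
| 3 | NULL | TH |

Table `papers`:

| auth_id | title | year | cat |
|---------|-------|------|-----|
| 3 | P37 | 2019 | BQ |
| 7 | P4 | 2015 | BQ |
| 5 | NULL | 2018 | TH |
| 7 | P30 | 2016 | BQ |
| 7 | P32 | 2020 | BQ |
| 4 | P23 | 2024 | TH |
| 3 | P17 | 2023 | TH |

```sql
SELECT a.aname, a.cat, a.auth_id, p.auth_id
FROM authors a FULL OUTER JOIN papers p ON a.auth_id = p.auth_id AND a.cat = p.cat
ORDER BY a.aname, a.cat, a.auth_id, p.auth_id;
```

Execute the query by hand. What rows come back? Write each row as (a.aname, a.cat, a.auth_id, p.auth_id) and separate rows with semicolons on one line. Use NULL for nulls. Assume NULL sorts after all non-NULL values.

(Carol, BQ, 2, NULL); (Judy, BQ, 2, NULL); (Nora, BQ, 3, 3); (Tom, TH, 4, 4); (NULL, BQ, 4, NULL); (NULL, BQ, 4, NULL); (NULL, TH, 3, 3); (NULL, NULL, NULL, 5); (NULL, NULL, NULL, 7); (NULL, NULL, NULL, 7); (NULL, NULL, NULL, 7)

FULL OUTER JOIN keeps every row from both sides; unmatched rows get NULL for the other side's columns.
Matching on a.auth_id = p.auth_id AND a.cat = p.cat.
Matched pairs: 3; unmatched a rows kept: 4; unmatched p rows kept: 4.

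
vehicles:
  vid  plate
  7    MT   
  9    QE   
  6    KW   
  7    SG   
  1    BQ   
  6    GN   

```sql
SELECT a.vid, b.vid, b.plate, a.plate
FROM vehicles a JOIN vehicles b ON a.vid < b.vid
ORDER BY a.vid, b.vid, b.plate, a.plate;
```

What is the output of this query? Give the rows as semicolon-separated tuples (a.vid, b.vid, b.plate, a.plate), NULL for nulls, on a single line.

INNER JOIN keeps only pairs where the ON condition holds.
Matching on a.vid < b.vid.
- a (vid=7) pairs with 1 row(s) of b.
- a (vid=9) has no partner → excluded.
- a (vid=6) pairs with 3 row(s) of b.
- a (vid=7) pairs with 1 row(s) of b.
- a (vid=1) pairs with 5 row(s) of b.
- a (vid=6) pairs with 3 row(s) of b.

(1, 6, GN, BQ); (1, 6, KW, BQ); (1, 7, MT, BQ); (1, 7, SG, BQ); (1, 9, QE, BQ); (6, 7, MT, GN); (6, 7, MT, KW); (6, 7, SG, GN); (6, 7, SG, KW); (6, 9, QE, GN); (6, 9, QE, KW); (7, 9, QE, MT); (7, 9, QE, SG)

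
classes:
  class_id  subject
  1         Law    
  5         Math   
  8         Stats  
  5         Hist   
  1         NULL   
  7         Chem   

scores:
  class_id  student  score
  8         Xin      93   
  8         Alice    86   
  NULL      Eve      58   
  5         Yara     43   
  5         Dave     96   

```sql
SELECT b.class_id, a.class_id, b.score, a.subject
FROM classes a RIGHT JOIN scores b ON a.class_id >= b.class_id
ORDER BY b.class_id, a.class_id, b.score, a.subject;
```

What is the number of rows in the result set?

RIGHT JOIN keeps every row from `scores`; unmatched rows get NULL for `classes`'s columns.
Matching on a.class_id >= b.class_id. A NULL in a compared column never satisfies the condition.
Matched pairs: 10; unmatched b rows kept: 1.
Total: 10 matched + 1 padded = 11 rows.

11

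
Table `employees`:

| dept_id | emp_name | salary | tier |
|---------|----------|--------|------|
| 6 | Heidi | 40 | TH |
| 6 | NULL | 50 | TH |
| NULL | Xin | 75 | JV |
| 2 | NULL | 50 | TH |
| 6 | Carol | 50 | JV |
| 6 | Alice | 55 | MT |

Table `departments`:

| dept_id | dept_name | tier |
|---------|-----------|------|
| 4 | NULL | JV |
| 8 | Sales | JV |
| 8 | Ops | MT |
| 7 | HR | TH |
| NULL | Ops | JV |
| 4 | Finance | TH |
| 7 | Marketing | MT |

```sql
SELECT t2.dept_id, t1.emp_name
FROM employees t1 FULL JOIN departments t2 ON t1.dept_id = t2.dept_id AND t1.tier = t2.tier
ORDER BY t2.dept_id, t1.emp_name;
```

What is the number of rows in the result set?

13

FULL OUTER JOIN keeps every row from both sides; unmatched rows get NULL for the other side's columns.
Matching on t1.dept_id = t2.dept_id AND t1.tier = t2.tier. A NULL in a compared column never satisfies the condition.
- t1 row (dept_id=6, tier=TH): no match → kept, t2 columns NULL.
- t1 row (dept_id=6, tier=TH): no match → kept, t2 columns NULL.
- t1 row (dept_id=NULL, tier=JV): no match → kept, t2 columns NULL.
- t1 row (dept_id=2, tier=TH): no match → kept, t2 columns NULL.
- t1 row (dept_id=6, tier=JV): no match → kept, t2 columns NULL.
- t1 row (dept_id=6, tier=MT): no match → kept, t2 columns NULL.
- plus 7 unmatched t2 row(s), each kept with NULL t1 columns.
Total: 0 matched + 13 padded = 13 rows.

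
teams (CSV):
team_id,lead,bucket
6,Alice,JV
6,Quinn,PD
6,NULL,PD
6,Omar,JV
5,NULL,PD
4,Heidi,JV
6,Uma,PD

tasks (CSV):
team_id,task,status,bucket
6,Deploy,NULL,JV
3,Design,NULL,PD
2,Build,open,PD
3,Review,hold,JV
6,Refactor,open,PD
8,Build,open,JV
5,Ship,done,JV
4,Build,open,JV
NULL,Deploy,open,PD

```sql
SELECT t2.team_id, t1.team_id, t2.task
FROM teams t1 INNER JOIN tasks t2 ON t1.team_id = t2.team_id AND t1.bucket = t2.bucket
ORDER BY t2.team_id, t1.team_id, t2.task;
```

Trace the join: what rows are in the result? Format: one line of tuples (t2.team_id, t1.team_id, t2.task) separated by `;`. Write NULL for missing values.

(4, 4, Build); (6, 6, Deploy); (6, 6, Deploy); (6, 6, Refactor); (6, 6, Refactor); (6, 6, Refactor)

INNER JOIN keeps only pairs where the ON condition holds.
Matching on t1.team_id = t2.team_id AND t1.bucket = t2.bucket. A NULL in a compared column never satisfies the condition.
Matched pairs: 6.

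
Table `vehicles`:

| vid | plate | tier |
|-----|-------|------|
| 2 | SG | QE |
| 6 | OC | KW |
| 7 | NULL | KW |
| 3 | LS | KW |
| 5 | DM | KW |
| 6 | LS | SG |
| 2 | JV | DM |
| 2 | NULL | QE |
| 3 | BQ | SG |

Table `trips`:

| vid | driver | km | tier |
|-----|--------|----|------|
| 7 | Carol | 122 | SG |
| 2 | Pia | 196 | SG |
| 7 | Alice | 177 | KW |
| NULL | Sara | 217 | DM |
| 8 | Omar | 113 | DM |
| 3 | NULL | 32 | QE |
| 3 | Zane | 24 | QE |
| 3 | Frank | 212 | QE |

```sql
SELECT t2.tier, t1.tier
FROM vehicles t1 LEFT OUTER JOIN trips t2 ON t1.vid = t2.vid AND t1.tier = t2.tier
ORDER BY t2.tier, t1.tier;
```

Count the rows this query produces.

9

LEFT JOIN keeps every row from `vehicles`; unmatched rows get NULL for `trips`'s columns.
Matching on t1.vid = t2.vid AND t1.tier = t2.tier. A NULL in a compared column never satisfies the condition.
- vid=2, tier=QE: no t2 row matches, row kept with t2 columns NULL.
- vid=6, tier=KW: no t2 row matches, row kept with t2 columns NULL.
- vid=7, tier=KW: 1 matching t2 row(s), so 1 row(s) emitted.
- vid=3, tier=KW: no t2 row matches, row kept with t2 columns NULL.
- vid=5, tier=KW: no t2 row matches, row kept with t2 columns NULL.
- vid=6, tier=SG: no t2 row matches, row kept with t2 columns NULL.
- vid=2, tier=DM: no t2 row matches, row kept with t2 columns NULL.
- vid=2, tier=QE: no t2 row matches, row kept with t2 columns NULL.
- vid=3, tier=SG: no t2 row matches, row kept with t2 columns NULL.
Total: 1 matched + 8 padded = 9 rows.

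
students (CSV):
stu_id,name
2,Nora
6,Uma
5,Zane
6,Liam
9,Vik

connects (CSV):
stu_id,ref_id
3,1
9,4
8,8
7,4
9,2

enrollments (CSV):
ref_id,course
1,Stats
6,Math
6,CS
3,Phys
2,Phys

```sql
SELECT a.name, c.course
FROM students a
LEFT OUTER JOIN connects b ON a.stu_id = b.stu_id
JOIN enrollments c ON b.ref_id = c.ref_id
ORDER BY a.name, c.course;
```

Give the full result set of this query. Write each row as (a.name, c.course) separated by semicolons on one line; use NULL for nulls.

Step 1 — a LEFT JOIN b on stu_id → 6 row(s).
Then INNER JOIN `enrollments c` on ref_id: keep only rows whose b.ref_id appears in c.

(Vik, Phys)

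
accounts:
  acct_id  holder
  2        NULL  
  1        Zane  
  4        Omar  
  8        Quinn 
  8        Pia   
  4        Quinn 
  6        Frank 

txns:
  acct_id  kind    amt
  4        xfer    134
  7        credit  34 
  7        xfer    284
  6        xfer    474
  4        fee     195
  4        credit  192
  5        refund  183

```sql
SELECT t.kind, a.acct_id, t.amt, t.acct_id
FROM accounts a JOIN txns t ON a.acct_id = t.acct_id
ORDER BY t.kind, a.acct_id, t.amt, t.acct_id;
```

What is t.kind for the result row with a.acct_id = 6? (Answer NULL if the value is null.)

xfer

INNER JOIN keeps only pairs where the ON condition holds.
Matching on a.acct_id = t.acct_id.
Matched pairs: 7.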